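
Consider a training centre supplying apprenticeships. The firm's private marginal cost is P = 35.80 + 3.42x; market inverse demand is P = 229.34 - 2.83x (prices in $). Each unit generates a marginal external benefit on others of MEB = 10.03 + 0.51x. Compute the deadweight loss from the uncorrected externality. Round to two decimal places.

DWL = $58.09

Market equilibrium (private): 35.80 + 3.42x = 229.34 - 2.83x → x_m = 30.9664.
Social marginal cost = private MC − MEB = 25.77 + 2.91x.
Set SMC = demand: 25.77 + 2.91x = 229.34 - 2.83x → x* = 35.4652.
The welfare-loss triangle has base |x_m − x*| and height MEB(x_m) (the vertical gap between SMC and demand is zero at x* and MEB at x_m).
DWL = ½ × 4.4988 × 25.8229 = 58.0860.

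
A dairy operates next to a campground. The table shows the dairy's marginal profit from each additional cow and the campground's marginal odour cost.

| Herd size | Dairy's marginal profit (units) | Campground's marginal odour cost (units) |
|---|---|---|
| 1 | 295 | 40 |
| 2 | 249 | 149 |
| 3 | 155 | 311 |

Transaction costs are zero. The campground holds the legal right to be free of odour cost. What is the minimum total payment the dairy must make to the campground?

189

Efficient level: marginal profit ≥ marginal odour cost through level 2, so k* = 2.
With the campground holding the right, the dairy must at least compensate total damage at k*: 40 + 149 = 189.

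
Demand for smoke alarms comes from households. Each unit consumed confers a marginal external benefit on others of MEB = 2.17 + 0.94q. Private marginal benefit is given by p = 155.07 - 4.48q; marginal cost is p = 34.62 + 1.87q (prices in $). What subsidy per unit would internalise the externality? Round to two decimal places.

Social marginal benefit = demand + MEB = 157.24 - 3.54q.
Set SMB = MC: 157.24 - 3.54q = 34.62 + 1.87q → q* = 22.6654.
The Pigouvian subsidy equals MEB at q*: 2.17 + 0.94×22.6654 = 23.4755.

subsidy = $23.48 per unit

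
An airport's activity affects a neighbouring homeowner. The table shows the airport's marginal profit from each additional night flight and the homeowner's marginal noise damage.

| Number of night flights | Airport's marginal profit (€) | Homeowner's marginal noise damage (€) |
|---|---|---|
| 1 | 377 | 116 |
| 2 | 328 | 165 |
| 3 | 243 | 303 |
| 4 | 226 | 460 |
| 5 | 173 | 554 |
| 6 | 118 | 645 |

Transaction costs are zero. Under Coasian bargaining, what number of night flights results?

2

Bargaining reaches the level where marginal profit last exceeds marginal noise damage.
That holds through level 2 (328 ≥ 165) but not at 3 (243 < 303).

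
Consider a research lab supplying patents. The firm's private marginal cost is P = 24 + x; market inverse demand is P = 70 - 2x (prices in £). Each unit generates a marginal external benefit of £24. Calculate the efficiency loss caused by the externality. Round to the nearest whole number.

Market equilibrium (private): 24 + x = 70 - 2x → x_m = 15.3333.
Social marginal cost = private MC − MEB = 0 + x.
Set SMC = demand: 0 + x = 70 - 2x → x* = 23.3333.
The loss is the area between SMC and demand from x* to x_m; with linear curves that's a triangle of height MEB(x_m).
DWL = ½ × 8.0000 × 24.0000 = 96.0000.

DWL = £96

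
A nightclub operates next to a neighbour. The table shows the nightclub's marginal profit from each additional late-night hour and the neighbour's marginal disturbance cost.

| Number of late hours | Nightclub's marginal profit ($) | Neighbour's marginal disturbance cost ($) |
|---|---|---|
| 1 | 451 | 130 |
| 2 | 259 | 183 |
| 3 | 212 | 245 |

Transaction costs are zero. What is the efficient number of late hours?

Bargaining reaches the level where marginal profit last exceeds marginal disturbance cost.
That holds through level 2 (259 ≥ 183) but not at 3 (212 < 245).

2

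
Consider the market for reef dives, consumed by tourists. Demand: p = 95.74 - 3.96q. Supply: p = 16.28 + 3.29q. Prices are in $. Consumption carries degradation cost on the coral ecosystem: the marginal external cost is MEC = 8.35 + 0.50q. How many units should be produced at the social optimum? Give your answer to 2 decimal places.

q* = 9.18

Social marginal benefit = demand − MEC = 87.39 - 4.46q.
Set SMB = MC: 87.39 - 4.46q = 16.28 + 3.29q → q* = 9.1755.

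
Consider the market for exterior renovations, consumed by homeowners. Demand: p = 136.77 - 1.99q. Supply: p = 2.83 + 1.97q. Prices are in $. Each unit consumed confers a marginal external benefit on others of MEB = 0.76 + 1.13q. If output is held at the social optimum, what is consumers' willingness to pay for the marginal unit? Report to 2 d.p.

P = $42.05

Social marginal benefit = demand + MEB = 137.53 - 0.86q.
Set SMB = MC: 137.53 - 0.86q = 2.83 + 1.97q → q* = 47.5972.
Consumer price on the demand curve at q*: 136.77 − 1.99×47.5972 = 42.0516.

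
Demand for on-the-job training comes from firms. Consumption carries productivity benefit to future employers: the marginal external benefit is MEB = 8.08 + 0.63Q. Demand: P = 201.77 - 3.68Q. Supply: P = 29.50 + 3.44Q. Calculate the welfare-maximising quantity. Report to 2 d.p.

Social marginal benefit = demand + MEB = 209.85 - 3.05Q.
Set SMB = MC: 209.85 - 3.05Q = 29.50 + 3.44Q → Q* = 27.7889.

Q* = 27.79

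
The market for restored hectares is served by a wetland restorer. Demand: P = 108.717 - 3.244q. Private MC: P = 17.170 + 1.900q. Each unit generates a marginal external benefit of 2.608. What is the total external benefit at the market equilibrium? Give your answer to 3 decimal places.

46.414

Market equilibrium (private): 17.170 + 1.900q = 108.717 - 3.244q → q_m = 17.7969.
Total external benefit = MEB × q_m = 2.608 × 17.7969 = 46.4143.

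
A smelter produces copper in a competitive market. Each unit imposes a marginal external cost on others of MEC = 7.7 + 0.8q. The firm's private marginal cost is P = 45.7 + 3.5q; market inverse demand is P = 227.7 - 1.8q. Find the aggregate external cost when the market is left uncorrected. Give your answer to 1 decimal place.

Market equilibrium (private): 45.7 + 3.5q = 227.7 - 1.8q → q_m = 34.3396.
Total external cost = ∫₀^{q_m} (7.7 + 0.8q) dq = 7.7×34.3396 + ½×0.8×34.3396² = 736.0982.

736.1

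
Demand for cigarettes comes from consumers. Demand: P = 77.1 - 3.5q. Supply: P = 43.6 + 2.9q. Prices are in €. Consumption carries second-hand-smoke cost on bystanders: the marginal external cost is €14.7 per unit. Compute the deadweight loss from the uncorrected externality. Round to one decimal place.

Market equilibrium (private): 43.6 + 2.9q = 77.1 - 3.5q → q_m = 5.2344.
Social marginal benefit = demand − MEC = 62.4 - 3.5q.
Set SMB = MC: 62.4 - 3.5q = 43.6 + 2.9q → q* = 2.9375.
Between q* and q_m the wedge MC − SMB runs linearly from 0 to MEC(q_m), so the loss is a triangle.
DWL = ½ × 2.2969 × 14.7000 = 16.8822.

DWL = €16.9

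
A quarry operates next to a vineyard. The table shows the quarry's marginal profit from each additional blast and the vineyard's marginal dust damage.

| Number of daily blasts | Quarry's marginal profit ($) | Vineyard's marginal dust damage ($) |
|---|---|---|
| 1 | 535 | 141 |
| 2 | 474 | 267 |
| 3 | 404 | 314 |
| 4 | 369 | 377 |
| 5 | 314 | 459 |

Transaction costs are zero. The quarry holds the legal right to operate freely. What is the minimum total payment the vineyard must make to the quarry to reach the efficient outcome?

Left alone the quarry would choose level 5 (marginal profit stays positive).
Efficient level: k* = 3 (marginal profit ≥ marginal dust damage through 3).
The vineyard must at least cover the quarry's forgone profit from cutting 5→3: 369 + 314 = 683.

$683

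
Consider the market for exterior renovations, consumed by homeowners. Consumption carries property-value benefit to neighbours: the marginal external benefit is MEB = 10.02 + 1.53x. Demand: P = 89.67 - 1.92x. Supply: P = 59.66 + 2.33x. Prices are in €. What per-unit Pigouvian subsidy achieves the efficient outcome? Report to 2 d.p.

subsidy = €32.54 per unit

Social marginal benefit = demand + MEB = 99.69 - 0.39x.
Set SMB = MC: 99.69 - 0.39x = 59.66 + 2.33x → x* = 14.7169.
The Pigouvian subsidy equals MEB at x*: 10.02 + 1.53×14.7169 = 32.5369.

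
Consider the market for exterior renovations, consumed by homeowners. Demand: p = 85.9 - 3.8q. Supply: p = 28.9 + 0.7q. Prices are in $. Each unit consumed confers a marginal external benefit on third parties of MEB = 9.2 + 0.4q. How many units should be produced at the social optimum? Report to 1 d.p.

q* = 16.1

Social marginal benefit = demand + MEB = 95.1 - 3.4q.
Set SMB = MC: 95.1 - 3.4q = 28.9 + 0.7q → q* = 16.1463.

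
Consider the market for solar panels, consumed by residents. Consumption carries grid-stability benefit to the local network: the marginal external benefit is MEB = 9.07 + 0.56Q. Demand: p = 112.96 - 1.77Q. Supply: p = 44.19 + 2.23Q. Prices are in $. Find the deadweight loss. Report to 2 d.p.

DWL = $50.82

Market equilibrium (private): 44.19 + 2.23Q = 112.96 - 1.77Q → Q_m = 17.1925.
Social marginal benefit = demand + MEB = 122.03 - 1.21Q.
Set SMB = MC: 122.03 - 1.21Q = 44.19 + 2.23Q → Q* = 22.6279.
The loss is the area between SMB and MC from Q* to Q_m; with linear curves that's a triangle of height MEB(Q_m).
DWL = ½ × 5.4354 × 18.6978 = 50.8150.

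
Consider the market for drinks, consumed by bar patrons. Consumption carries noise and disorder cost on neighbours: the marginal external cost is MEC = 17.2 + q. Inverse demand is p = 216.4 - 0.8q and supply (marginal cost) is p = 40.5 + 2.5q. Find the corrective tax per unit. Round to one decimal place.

Social marginal benefit = demand − MEC = 199.2 - 1.8q.
Set SMB = MC: 199.2 - 1.8q = 40.5 + 2.5q → q* = 36.9070.
The Pigouvian tax equals MEC at q*: 17.2 + 1.0×36.9070 = 54.1070.

tax = 54.1 per unit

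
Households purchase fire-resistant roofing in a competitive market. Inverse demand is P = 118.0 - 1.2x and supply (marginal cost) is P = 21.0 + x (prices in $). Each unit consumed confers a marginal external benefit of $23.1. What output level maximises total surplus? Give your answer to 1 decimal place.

Social marginal benefit = demand + MEB = 141.1 - 1.2x.
Set SMB = MC: 141.1 - 1.2x = 21.0 + x → x* = 54.5909.

x* = 54.6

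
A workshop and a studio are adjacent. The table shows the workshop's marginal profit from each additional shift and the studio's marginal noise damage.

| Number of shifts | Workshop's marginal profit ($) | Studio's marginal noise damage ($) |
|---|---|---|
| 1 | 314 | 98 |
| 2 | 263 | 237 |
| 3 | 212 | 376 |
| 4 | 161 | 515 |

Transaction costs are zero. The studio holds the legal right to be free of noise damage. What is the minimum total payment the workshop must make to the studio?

$335

Efficient level: marginal profit ≥ marginal noise damage through level 2, so k* = 2.
With the studio holding the right, the workshop must at least compensate total damage at k*: 98 + 237 = 335.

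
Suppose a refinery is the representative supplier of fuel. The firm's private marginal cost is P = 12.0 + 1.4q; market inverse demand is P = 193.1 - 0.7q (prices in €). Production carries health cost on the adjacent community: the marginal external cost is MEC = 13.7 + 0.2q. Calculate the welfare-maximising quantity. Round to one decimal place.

Social marginal cost = private MC + MEC = 25.7 + 1.6q.
Set SMC = demand: 25.7 + 1.6q = 193.1 - 0.7q → q* = 72.7826.

q* = 72.8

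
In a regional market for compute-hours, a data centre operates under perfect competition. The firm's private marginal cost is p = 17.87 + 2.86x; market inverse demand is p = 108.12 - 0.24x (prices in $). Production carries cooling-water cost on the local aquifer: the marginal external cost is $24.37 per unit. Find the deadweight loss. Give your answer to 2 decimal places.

DWL = $95.79

Market equilibrium (private): 17.87 + 2.86x = 108.12 - 0.24x → x_m = 29.1129.
Social marginal cost = private MC + MEC = 42.24 + 2.86x.
Set SMC = demand: 42.24 + 2.86x = 108.12 - 0.24x → x* = 21.2516.
Between x* and x_m the wedge SMC − demand runs linearly from 0 to MEC(x_m), so the loss is a triangle.
DWL = ½ × 7.8613 × 24.3700 = 95.7899.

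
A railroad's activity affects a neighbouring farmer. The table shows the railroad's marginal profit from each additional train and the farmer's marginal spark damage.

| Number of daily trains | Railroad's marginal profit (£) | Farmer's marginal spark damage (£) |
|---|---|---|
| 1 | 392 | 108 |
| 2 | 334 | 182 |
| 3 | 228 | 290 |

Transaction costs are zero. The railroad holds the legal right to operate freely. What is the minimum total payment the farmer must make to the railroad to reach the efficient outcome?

Left alone the railroad would choose level 3 (marginal profit stays positive).
Efficient level: k* = 2 (marginal profit ≥ marginal spark damage through 2).
The farmer must at least cover the railroad's forgone profit from cutting 3→2: 228 = 228.

£228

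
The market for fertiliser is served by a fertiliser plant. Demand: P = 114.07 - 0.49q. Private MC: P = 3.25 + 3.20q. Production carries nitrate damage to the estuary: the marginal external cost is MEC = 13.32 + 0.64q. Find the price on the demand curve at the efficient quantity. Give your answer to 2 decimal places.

P = 103.04

Social marginal cost = private MC + MEC = 16.57 + 3.84q.
Set SMC = demand: 16.57 + 3.84q = 114.07 - 0.49q → q* = 22.5173.
Consumer price on the demand curve at q*: 114.07 − 0.49×22.5173 = 103.0365.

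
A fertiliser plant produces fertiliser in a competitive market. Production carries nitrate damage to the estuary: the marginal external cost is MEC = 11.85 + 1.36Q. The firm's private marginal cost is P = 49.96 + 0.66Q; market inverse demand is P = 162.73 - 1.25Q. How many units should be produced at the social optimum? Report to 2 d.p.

Social marginal cost = private MC + MEC = 61.81 + 2.02Q.
Set SMC = demand: 61.81 + 2.02Q = 162.73 - 1.25Q → Q* = 30.8624.

Q* = 30.86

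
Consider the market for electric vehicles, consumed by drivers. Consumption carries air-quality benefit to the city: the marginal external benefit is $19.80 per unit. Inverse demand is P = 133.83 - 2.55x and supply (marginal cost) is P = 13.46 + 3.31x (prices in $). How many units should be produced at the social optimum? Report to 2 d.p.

x* = 23.92

Social marginal benefit = demand + MEB = 153.63 - 2.55x.
Set SMB = MC: 153.63 - 2.55x = 13.46 + 3.31x → x* = 23.9198.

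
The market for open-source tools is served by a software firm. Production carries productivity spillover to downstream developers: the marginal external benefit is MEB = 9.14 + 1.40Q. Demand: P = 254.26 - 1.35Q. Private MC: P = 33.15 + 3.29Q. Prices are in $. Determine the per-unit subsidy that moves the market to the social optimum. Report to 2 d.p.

subsidy = $108.63 per unit

Social marginal cost = private MC − MEB = 24.01 + 1.89Q.
Set SMC = demand: 24.01 + 1.89Q = 254.26 - 1.35Q → Q* = 71.0648.
The Pigouvian subsidy equals MEB at Q*: 9.14 + 1.40×71.0648 = 108.6307.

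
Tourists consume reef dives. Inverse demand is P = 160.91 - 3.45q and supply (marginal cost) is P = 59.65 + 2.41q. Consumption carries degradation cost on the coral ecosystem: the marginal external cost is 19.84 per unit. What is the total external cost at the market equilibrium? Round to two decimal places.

Market equilibrium (private): 59.65 + 2.41q = 160.91 - 3.45q → q_m = 17.2799.
Total external cost = MEC × q_m = 19.84 × 17.2799 = 342.8332.

342.83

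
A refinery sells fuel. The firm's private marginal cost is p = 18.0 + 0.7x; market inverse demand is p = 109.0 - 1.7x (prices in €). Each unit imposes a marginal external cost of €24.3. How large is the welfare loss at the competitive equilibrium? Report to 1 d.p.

DWL = €123.0

Market equilibrium (private): 18.0 + 0.7x = 109.0 - 1.7x → x_m = 37.9167.
Social marginal cost = private MC + MEC = 42.3 + 0.7x.
Set SMC = demand: 42.3 + 0.7x = 109.0 - 1.7x → x* = 27.7917.
Between x* and x_m the wedge SMC − demand runs linearly from 0 to MEC(x_m), so the loss is a triangle.
DWL = ½ × 10.1250 × 24.3000 = 123.0188.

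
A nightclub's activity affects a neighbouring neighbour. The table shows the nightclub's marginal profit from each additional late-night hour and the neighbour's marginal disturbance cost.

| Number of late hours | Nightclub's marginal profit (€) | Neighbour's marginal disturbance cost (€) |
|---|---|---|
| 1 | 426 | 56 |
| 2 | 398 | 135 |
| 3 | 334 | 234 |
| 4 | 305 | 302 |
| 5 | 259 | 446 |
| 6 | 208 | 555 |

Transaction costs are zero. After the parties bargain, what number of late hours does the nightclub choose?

Bargaining reaches the level where marginal profit last exceeds marginal disturbance cost.
That holds through level 4 (305 ≥ 302) but not at 5 (259 < 446).

4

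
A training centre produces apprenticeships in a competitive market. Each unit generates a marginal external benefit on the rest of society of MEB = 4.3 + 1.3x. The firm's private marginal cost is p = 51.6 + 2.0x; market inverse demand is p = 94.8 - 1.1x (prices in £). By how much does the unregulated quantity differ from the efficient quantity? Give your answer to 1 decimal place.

12.5 units

Market equilibrium (private): 51.6 + 2.0x = 94.8 - 1.1x → x_m = 13.9355.
Social marginal cost = private MC − MEB = 47.3 + 0.7x.
Set SMC = demand: 47.3 + 0.7x = 94.8 - 1.1x → x* = 26.3889.
Gap = |13.9355 − 26.3889| = 12.4534.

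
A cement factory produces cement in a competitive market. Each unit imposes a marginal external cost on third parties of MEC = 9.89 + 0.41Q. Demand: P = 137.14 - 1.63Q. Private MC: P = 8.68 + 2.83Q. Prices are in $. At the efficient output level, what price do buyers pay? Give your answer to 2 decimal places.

P = $97.45

Social marginal cost = private MC + MEC = 18.57 + 3.24Q.
Set SMC = demand: 18.57 + 3.24Q = 137.14 - 1.63Q → Q* = 24.3470.
Consumer price on the demand curve at Q*: 137.14 − 1.63×24.3470 = 97.4544.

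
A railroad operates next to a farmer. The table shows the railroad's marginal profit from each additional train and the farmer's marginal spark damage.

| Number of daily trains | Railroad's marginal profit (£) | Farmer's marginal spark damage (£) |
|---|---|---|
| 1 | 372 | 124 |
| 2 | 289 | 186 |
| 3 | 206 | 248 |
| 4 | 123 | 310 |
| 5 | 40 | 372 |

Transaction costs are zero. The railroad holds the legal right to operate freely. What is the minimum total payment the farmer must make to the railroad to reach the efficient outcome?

£369

Left alone the railroad would choose level 5 (marginal profit stays positive).
Efficient level: k* = 2 (marginal profit ≥ marginal spark damage through 2).
The farmer must at least cover the railroad's forgone profit from cutting 5→2: 206 + 123 + 40 = 369.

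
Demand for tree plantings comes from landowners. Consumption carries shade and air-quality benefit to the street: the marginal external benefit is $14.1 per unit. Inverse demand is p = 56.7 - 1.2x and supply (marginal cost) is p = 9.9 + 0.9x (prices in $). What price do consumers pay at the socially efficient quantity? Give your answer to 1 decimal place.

Social marginal benefit = demand + MEB = 70.8 - 1.2x.
Set SMB = MC: 70.8 - 1.2x = 9.9 + 0.9x → x* = 29.0000.
Consumer price on the demand curve at x*: 56.7 − 1.2×29.0000 = 21.9000.

P = $21.9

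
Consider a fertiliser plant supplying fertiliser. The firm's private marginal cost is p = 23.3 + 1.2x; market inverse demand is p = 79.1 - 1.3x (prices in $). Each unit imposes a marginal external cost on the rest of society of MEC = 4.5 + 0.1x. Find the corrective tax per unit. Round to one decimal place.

Social marginal cost = private MC + MEC = 27.8 + 1.3x.
Set SMC = demand: 27.8 + 1.3x = 79.1 - 1.3x → x* = 19.7308.
The Pigouvian tax equals MEC at x*: 4.5 + 0.1×19.7308 = 6.4731.

tax = $6.5 per unit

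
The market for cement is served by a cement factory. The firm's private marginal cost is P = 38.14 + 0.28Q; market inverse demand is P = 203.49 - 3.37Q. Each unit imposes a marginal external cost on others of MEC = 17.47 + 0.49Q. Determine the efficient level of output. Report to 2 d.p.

Q* = 35.72

Social marginal cost = private MC + MEC = 55.61 + 0.77Q.
Set SMC = demand: 55.61 + 0.77Q = 203.49 - 3.37Q → Q* = 35.7198.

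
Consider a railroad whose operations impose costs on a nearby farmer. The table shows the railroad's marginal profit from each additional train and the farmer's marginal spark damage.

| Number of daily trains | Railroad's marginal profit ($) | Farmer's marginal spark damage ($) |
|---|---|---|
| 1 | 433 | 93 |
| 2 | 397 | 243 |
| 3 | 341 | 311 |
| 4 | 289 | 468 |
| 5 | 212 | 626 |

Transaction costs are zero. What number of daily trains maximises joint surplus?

3

Bargaining reaches the level where marginal profit last exceeds marginal spark damage.
That holds through level 3 (341 ≥ 311) but not at 4 (289 < 468).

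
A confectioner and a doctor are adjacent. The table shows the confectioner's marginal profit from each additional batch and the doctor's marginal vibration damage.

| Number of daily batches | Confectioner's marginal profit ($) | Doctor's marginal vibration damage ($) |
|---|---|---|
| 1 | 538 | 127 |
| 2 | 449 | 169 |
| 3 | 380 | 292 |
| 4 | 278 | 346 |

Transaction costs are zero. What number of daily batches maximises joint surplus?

3

Bargaining reaches the level where marginal profit last exceeds marginal vibration damage.
That holds through level 3 (380 ≥ 292) but not at 4 (278 < 346).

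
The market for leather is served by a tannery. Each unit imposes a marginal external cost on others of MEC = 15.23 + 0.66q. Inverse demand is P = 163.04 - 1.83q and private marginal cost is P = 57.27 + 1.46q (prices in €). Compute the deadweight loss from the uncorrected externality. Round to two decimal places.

Market equilibrium (private): 57.27 + 1.46q = 163.04 - 1.83q → q_m = 32.1489.
Social marginal cost = private MC + MEC = 72.50 + 2.12q.
Set SMC = demand: 72.50 + 2.12q = 163.04 - 1.83q → q* = 22.9215.
Between q* and q_m the wedge SMC − demand runs linearly from 0 to MEC(q_m), so the loss is a triangle.
DWL = ½ × 9.2274 × 36.4483 = 168.1615.

DWL = €168.16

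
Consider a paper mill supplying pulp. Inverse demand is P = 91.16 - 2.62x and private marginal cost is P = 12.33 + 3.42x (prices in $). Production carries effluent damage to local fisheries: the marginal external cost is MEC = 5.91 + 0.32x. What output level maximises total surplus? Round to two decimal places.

x* = 11.47

Social marginal cost = private MC + MEC = 18.24 + 3.74x.
Set SMC = demand: 18.24 + 3.74x = 91.16 - 2.62x → x* = 11.4654.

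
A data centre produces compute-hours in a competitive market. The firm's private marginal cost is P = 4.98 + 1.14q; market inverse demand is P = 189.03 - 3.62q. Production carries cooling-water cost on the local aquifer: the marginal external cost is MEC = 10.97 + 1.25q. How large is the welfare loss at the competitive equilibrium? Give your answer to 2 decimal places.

Market equilibrium (private): 4.98 + 1.14q = 189.03 - 3.62q → q_m = 38.6660.
Social marginal cost = private MC + MEC = 15.95 + 2.39q.
Set SMC = demand: 15.95 + 2.39q = 189.03 - 3.62q → q* = 28.7987.
Height of the DWL triangle at q_m is SMC(q_m) − demand(q_m) = MEC(q_m) = 59.3025.
DWL = ½ × 9.8673 × 59.3025 = 292.5778.

DWL = 292.58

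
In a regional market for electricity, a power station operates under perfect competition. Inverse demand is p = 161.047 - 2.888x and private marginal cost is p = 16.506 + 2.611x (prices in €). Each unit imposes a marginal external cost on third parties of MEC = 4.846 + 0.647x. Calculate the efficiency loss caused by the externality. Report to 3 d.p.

DWL = €38.849

Market equilibrium (private): 16.506 + 2.611x = 161.047 - 2.888x → x_m = 26.2850.
Social marginal cost = private MC + MEC = 21.352 + 3.258x.
Set SMC = demand: 21.352 + 3.258x = 161.047 - 2.888x → x* = 22.7294.
The loss is the area between SMC and demand from x* to x_m; with linear curves that's a triangle of height MEC(x_m).
DWL = ½ × 3.5556 × 21.8524 = 38.8492.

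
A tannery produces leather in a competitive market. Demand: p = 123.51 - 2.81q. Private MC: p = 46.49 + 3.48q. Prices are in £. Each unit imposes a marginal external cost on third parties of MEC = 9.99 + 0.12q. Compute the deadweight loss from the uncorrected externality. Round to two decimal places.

Market equilibrium (private): 46.49 + 3.48q = 123.51 - 2.81q → q_m = 12.2448.
Social marginal cost = private MC + MEC = 56.48 + 3.60q.
Set SMC = demand: 56.48 + 3.60q = 123.51 - 2.81q → q* = 10.4571.
Between q* and q_m the wedge SMC − demand runs linearly from 0 to MEC(q_m), so the loss is a triangle.
DWL = ½ × 1.7877 × 11.4594 = 10.2430.

DWL = £10.24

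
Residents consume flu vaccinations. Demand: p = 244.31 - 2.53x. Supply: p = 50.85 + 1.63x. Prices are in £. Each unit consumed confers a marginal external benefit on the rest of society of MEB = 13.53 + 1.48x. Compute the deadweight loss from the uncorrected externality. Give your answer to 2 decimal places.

Market equilibrium (private): 50.85 + 1.63x = 244.31 - 2.53x → x_m = 46.5048.
Social marginal benefit = demand + MEB = 257.84 - 1.05x.
Set SMB = MC: 257.84 - 1.05x = 50.85 + 1.63x → x* = 77.2351.
The loss is the area between SMB and MC from x* to x_m; with linear curves that's a triangle of height MEB(x_m).
DWL = ½ × 30.7303 × 82.3571 = 1265.4292.

DWL = £1265.43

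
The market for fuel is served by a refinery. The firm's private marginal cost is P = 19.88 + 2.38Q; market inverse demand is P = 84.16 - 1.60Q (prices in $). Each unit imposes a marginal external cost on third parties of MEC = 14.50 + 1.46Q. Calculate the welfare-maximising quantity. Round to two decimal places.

Q* = 9.15

Social marginal cost = private MC + MEC = 34.38 + 3.84Q.
Set SMC = demand: 34.38 + 3.84Q = 84.16 - 1.60Q → Q* = 9.1507.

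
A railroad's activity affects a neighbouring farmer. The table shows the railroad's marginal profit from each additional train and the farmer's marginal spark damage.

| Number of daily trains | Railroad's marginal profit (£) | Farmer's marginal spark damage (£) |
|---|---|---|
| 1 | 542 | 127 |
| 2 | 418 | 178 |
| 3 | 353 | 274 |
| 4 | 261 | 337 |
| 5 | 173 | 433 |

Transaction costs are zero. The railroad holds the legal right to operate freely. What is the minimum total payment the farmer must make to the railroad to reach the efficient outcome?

Left alone the railroad would choose level 5 (marginal profit stays positive).
Efficient level: k* = 3 (marginal profit ≥ marginal spark damage through 3).
The farmer must at least cover the railroad's forgone profit from cutting 5→3: 261 + 173 = 434.

£434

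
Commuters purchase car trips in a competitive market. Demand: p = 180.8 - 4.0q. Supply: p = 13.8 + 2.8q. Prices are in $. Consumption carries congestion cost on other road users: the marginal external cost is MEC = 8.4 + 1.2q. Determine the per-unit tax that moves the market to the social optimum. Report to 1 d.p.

tax = $32.2 per unit

Social marginal benefit = demand − MEC = 172.4 - 5.2q.
Set SMB = MC: 172.4 - 5.2q = 13.8 + 2.8q → q* = 19.8250.
The Pigouvian tax equals MEC at q*: 8.4 + 1.2×19.8250 = 32.1900.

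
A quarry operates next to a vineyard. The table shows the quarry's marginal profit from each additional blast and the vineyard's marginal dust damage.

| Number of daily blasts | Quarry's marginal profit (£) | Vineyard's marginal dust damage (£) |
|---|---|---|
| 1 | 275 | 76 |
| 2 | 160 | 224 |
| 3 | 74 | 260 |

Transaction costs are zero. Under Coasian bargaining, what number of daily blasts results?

1

Bargaining reaches the level where marginal profit last exceeds marginal dust damage.
That holds through level 1 (275 ≥ 76) but not at 2 (160 < 224).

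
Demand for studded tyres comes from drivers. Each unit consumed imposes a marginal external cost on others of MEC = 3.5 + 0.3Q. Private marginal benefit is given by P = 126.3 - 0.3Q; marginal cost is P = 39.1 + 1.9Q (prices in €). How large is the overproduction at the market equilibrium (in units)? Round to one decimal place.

6.2 units

Market equilibrium (private): 39.1 + 1.9Q = 126.3 - 0.3Q → Q_m = 39.6364.
Social marginal benefit = demand − MEC = 122.8 - 0.6Q.
Set SMB = MC: 122.8 - 0.6Q = 39.1 + 1.9Q → Q* = 33.4800.
Gap = |39.6364 − 33.4800| = 6.1564.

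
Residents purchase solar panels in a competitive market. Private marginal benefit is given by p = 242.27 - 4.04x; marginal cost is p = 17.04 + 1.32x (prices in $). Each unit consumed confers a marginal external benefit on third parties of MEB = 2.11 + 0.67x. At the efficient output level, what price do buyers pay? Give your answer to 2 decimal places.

P = $46.44

Social marginal benefit = demand + MEB = 244.38 - 3.37x.
Set SMB = MC: 244.38 - 3.37x = 17.04 + 1.32x → x* = 48.4733.
Consumer price on the demand curve at x*: 242.27 − 4.04×48.4733 = 46.4379.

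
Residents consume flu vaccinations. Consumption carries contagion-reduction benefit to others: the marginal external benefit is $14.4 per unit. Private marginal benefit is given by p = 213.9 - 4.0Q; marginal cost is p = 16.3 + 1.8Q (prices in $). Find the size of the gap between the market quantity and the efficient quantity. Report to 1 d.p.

Market equilibrium (private): 16.3 + 1.8Q = 213.9 - 4.0Q → Q_m = 34.0690.
Social marginal benefit = demand + MEB = 228.3 - 4.0Q.
Set SMB = MC: 228.3 - 4.0Q = 16.3 + 1.8Q → Q* = 36.5517.
Gap = |34.0690 − 36.5517| = 2.4827.

2.5 units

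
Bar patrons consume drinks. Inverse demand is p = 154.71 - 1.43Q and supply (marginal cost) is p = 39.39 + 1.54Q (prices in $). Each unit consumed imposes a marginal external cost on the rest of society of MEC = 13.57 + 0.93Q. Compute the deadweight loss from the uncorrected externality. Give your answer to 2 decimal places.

Market equilibrium (private): 39.39 + 1.54Q = 154.71 - 1.43Q → Q_m = 38.8283.
Social marginal benefit = demand − MEC = 141.14 - 2.36Q.
Set SMB = MC: 141.14 - 2.36Q = 39.39 + 1.54Q → Q* = 26.0897.
Height of the DWL triangle at Q_m is MC(Q_m) − SMB(Q_m) = MEC(Q_m) = 49.6803.
DWL = ½ × 12.7386 × 49.6803 = 316.4287.

DWL = $316.43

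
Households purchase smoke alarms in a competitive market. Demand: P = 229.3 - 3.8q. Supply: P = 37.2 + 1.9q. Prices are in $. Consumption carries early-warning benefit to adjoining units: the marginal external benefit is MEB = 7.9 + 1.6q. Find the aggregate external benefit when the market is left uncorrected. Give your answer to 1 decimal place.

$1174.9

Market equilibrium (private): 37.2 + 1.9q = 229.3 - 3.8q → q_m = 33.7018.
Total external benefit = ∫₀^{q_m} (7.9 + 1.6q) dq = 7.9×33.7018 + ½×1.6×33.7018² = 1174.8933.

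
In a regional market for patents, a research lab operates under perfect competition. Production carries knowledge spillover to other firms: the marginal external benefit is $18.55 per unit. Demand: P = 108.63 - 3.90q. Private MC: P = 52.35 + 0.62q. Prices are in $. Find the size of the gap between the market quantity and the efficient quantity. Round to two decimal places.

Market equilibrium (private): 52.35 + 0.62q = 108.63 - 3.90q → q_m = 12.4513.
Social marginal cost = private MC − MEB = 33.80 + 0.62q.
Set SMC = demand: 33.80 + 0.62q = 108.63 - 3.90q → q* = 16.5553.
Gap = |12.4513 − 16.5553| = 4.1040.

4.10 units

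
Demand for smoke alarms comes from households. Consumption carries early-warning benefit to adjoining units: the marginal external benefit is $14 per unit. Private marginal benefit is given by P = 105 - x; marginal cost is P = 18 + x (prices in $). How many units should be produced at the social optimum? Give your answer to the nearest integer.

Social marginal benefit = demand + MEB = 119 - x.
Set SMB = MC: 119 - x = 18 + x → x* = 50.5000.

x* = 51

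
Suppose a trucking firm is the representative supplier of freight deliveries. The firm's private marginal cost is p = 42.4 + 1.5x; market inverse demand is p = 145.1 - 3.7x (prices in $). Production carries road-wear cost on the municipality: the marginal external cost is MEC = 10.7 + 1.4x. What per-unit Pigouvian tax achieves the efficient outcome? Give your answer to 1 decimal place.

Social marginal cost = private MC + MEC = 53.1 + 2.9x.
Set SMC = demand: 53.1 + 2.9x = 145.1 - 3.7x → x* = 13.9394.
The Pigouvian tax equals MEC at x*: 10.7 + 1.4×13.9394 = 30.2152.

tax = $30.2 per unit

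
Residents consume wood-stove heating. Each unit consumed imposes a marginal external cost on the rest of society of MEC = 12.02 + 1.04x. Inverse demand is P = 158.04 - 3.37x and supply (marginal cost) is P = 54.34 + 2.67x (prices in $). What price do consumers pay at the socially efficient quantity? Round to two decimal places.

Social marginal benefit = demand − MEC = 146.02 - 4.41x.
Set SMB = MC: 146.02 - 4.41x = 54.34 + 2.67x → x* = 12.9492.
Consumer price on the demand curve at x*: 158.04 − 3.37×12.9492 = 114.4012.

P = $114.40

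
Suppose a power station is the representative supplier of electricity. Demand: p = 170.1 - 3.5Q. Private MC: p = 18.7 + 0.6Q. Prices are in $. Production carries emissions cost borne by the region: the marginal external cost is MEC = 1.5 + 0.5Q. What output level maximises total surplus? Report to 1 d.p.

Q* = 32.6

Social marginal cost = private MC + MEC = 20.2 + 1.1Q.
Set SMC = demand: 20.2 + 1.1Q = 170.1 - 3.5Q → Q* = 32.5870.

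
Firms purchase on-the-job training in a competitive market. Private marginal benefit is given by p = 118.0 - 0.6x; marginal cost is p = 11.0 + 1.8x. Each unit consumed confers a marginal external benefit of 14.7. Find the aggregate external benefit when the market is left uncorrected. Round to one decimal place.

655.4

Market equilibrium (private): 11.0 + 1.8x = 118.0 - 0.6x → x_m = 44.5833.
Total external benefit = MEB × x_m = 14.7 × 44.5833 = 655.3745.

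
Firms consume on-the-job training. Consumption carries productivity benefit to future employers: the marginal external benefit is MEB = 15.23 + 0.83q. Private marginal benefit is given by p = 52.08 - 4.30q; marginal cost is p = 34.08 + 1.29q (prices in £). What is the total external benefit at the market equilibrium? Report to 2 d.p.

Market equilibrium (private): 34.08 + 1.29q = 52.08 - 4.30q → q_m = 3.2200.
Total external benefit = ∫₀^{q_m} (15.23 + 0.83q) dq = 15.23×3.2200 + ½×0.83×3.2200² = 53.3435.

£53.34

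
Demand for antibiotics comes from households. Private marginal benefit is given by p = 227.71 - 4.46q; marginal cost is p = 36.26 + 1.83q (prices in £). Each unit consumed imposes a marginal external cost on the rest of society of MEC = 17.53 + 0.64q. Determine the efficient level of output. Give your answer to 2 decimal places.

Social marginal benefit = demand − MEC = 210.18 - 5.10q.
Set SMB = MC: 210.18 - 5.10q = 36.26 + 1.83q → q* = 25.0967.

q* = 25.10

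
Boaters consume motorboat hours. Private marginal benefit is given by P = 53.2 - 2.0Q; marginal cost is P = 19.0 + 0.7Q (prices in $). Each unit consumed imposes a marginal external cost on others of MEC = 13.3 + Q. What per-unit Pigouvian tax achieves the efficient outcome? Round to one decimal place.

tax = $18.9 per unit

Social marginal benefit = demand − MEC = 39.9 - 3.0Q.
Set SMB = MC: 39.9 - 3.0Q = 19.0 + 0.7Q → Q* = 5.6486.
The Pigouvian tax equals MEC at Q*: 13.3 + 1.0×5.6486 = 18.9486.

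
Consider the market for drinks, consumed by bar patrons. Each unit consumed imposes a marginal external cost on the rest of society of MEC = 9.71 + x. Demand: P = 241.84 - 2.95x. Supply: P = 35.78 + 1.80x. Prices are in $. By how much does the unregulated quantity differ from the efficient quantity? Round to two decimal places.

Market equilibrium (private): 35.78 + 1.80x = 241.84 - 2.95x → x_m = 43.3811.
Social marginal benefit = demand − MEC = 232.13 - 3.95x.
Set SMB = MC: 232.13 - 3.95x = 35.78 + 1.80x → x* = 34.1478.
Gap = |43.3811 − 34.1478| = 9.2333.

9.23 units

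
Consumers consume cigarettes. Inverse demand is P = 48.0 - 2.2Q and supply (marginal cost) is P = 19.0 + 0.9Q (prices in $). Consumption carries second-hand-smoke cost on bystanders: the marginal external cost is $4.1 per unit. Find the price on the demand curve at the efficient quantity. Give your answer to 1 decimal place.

P = $30.3

Social marginal benefit = demand − MEC = 43.9 - 2.2Q.
Set SMB = MC: 43.9 - 2.2Q = 19.0 + 0.9Q → Q* = 8.0323.
Consumer price on the demand curve at Q*: 48.0 − 2.2×8.0323 = 30.3289.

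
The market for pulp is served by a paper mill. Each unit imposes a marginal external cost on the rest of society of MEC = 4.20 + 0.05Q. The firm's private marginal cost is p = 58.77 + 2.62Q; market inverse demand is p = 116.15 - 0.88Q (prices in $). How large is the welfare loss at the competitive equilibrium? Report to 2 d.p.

DWL = $3.55

Market equilibrium (private): 58.77 + 2.62Q = 116.15 - 0.88Q → Q_m = 16.3943.
Social marginal cost = private MC + MEC = 62.97 + 2.67Q.
Set SMC = demand: 62.97 + 2.67Q = 116.15 - 0.88Q → Q* = 14.9803.
The loss is the area between SMC and demand from Q* to Q_m; with linear curves that's a triangle of height MEC(Q_m).
DWL = ½ × 1.4140 × 5.0197 = 3.5489.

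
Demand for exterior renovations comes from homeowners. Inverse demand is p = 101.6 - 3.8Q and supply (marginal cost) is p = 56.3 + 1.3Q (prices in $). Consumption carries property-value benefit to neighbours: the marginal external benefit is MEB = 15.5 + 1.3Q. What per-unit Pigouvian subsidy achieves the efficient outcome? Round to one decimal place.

Social marginal benefit = demand + MEB = 117.1 - 2.5Q.
Set SMB = MC: 117.1 - 2.5Q = 56.3 + 1.3Q → Q* = 16.0000.
The Pigouvian subsidy equals MEB at Q*: 15.5 + 1.3×16.0000 = 36.3000.

subsidy = $36.3 per unit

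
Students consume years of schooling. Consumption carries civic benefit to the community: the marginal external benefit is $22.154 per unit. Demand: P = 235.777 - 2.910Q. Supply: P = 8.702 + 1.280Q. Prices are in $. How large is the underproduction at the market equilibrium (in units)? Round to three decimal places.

Market equilibrium (private): 8.702 + 1.280Q = 235.777 - 2.910Q → Q_m = 54.1945.
Social marginal benefit = demand + MEB = 257.931 - 2.910Q.
Set SMB = MC: 257.931 - 2.910Q = 8.702 + 1.280Q → Q* = 59.4819.
Gap = |54.1945 − 59.4819| = 5.2874.

5.287 units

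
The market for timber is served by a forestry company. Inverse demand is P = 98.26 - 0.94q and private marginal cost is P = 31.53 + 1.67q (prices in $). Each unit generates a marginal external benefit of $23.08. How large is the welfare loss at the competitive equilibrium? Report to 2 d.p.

Market equilibrium (private): 31.53 + 1.67q = 98.26 - 0.94q → q_m = 25.5670.
Social marginal cost = private MC − MEB = 8.45 + 1.67q.
Set SMC = demand: 8.45 + 1.67q = 98.26 - 0.94q → q* = 34.4100.
The loss is the area between SMC and demand from q* to q_m; with linear curves that's a triangle of height MEB(q_m).
DWL = ½ × 8.8430 × 23.0800 = 102.0482.

DWL = $102.05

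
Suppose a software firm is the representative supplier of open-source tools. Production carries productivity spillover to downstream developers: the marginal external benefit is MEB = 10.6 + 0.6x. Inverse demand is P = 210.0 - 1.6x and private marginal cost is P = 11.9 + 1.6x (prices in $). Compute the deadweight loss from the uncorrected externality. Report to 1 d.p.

DWL = $438.4

Market equilibrium (private): 11.9 + 1.6x = 210.0 - 1.6x → x_m = 61.9063.
Social marginal cost = private MC − MEB = 1.3 + x.
Set SMC = demand: 1.3 + x = 210.0 - 1.6x → x* = 80.2692.
Height of the DWL triangle at x_m is demand(x_m) − SMC(x_m) = MEB(x_m) = 47.7438.
DWL = ½ × 18.3629 × 47.7438 = 438.3573.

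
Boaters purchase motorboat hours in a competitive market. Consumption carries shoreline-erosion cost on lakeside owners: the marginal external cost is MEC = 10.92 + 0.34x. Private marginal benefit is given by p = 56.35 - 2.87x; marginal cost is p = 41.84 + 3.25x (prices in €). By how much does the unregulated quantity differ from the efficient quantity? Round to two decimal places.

1.82 units

Market equilibrium (private): 41.84 + 3.25x = 56.35 - 2.87x → x_m = 2.3709.
Social marginal benefit = demand − MEC = 45.43 - 3.21x.
Set SMB = MC: 45.43 - 3.21x = 41.84 + 3.25x → x* = 0.5557.
Gap = |2.3709 − 0.5557| = 1.8152.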